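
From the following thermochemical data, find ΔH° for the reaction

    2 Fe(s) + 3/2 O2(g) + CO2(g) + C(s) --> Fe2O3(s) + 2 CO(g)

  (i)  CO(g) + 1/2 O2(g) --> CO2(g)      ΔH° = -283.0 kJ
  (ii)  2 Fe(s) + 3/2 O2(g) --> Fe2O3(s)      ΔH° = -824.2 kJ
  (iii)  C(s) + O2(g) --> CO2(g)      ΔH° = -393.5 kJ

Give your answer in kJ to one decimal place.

ΔH° = -651.7 kJ

(i) reversed and × 2: (-2)·(-283.0) = +566.0 kJ
(ii) as written: -824.2 kJ
(iii) as written: -393.5 kJ
Combining the equations, ΔH° = (+566.0) + (-824.2) + (-393.5) = -651.7 kJ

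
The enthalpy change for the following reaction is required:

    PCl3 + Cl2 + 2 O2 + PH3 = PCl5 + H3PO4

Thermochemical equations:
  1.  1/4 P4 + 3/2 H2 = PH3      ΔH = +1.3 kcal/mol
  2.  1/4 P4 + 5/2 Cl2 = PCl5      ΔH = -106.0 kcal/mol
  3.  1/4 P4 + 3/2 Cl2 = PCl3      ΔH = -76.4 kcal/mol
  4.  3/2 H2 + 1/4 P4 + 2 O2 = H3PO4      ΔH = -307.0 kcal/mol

eq. 1 reversed (PH3 must end up as a reactant): -1.3 kcal/mol
eq. 2 as written (PCl5 already on the product side): -106.0 kcal/mol
eq. 3 reversed (reverse to put PCl3 on the reactant side): +76.4 kcal/mol
eq. 4 as written (H3PO4 already on the product side): -307.0 kcal/mol
By Hess's law, ΔH = (-1.3) + (-106.0) + (+76.4) + (-307.0) = -337.9 kcal/mol

ΔH = -337.9 kcal/mol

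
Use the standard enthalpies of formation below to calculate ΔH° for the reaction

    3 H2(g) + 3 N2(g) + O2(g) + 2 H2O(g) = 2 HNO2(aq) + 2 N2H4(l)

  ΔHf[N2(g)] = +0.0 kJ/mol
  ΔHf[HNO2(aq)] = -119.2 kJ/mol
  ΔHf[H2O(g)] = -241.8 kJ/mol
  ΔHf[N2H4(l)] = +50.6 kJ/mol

ΔH°rxn = Σ nΔHf°(products) − Σ nΔHf°(reactants).
Products: 2·(-119.2) + 2·(+50.6) = -137.2
Reactants: 3·(+0.0) + 3·(+0.0) + 1·(+0.0) + 2·(-241.8) = -483.6
ΔH° = (-137.2) − (-483.6) = 346.4 kJ/mol

ΔH° = 346.4 kJ/mol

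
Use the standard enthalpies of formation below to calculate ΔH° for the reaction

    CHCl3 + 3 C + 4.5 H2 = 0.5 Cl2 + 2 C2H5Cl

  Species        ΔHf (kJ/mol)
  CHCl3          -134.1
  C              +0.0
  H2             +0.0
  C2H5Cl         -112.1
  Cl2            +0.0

ΔH° = -90.1 kJ/mol

ΔH°rxn = Σ nΔHf°(products) − Σ nΔHf°(reactants).
Products: 1/2·(+0.0) + 2·(-112.1) = -224.2
Reactants: 1·(-134.1) + 3·(+0.0) + 9/2·(+0.0) = -134.1
ΔH° = (-224.2) − (-134.1) = -90.1 kJ/mol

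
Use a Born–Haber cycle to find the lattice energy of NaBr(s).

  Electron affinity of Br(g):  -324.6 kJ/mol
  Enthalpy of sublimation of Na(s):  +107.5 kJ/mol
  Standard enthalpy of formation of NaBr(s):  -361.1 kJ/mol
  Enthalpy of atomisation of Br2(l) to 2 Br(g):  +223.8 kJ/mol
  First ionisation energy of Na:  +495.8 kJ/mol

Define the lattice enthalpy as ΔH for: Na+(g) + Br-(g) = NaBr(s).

U = -751.7 kJ/mol

ΔHf° = 1·ΔHsub + 1·(ΣIE) + 1/2·D(Br2) + 1·EA + U
-361.1 = 1·(+107.5) + 1·(+495.8) + 1/2·(+223.8) + 1·(-324.6) + U
U = -361.1 − (+390.6) = -751.7 kJ/mol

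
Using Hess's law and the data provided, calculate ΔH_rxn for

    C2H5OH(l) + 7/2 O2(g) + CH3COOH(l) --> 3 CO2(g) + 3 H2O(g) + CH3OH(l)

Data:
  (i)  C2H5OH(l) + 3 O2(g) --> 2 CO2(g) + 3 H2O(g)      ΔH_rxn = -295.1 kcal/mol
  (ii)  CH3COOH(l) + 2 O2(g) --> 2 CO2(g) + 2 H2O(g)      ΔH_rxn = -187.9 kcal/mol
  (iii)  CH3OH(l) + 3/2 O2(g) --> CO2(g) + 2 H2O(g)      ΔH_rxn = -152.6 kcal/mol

ΔH_rxn = -330.4 kcal/mol

(i) as written (C2H5OH(l) already on the reactant side): -295.1 kcal/mol
(ii) as written (CH3COOH(l) already on the reactant side): -187.9 kcal/mol
(iii) reversed (reverse to put CH3OH(l) on the product side): +152.6 kcal/mol
ΔH_rxn = (-295.1) + (-187.9) + (+152.6) = -330.4 kcal/mol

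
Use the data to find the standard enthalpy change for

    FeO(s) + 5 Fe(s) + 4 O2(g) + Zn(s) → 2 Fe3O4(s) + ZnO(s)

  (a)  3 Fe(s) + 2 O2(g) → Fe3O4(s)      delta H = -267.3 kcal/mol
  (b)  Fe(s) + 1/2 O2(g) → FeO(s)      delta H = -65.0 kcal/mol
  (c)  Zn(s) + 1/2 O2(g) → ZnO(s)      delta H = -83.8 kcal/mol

(a) × 2 (scale by 2 for the 2 Fe3O4(s)): (2)·(-267.3) = -534.6 kcal/mol
(b) reversed (reverse to put FeO(s) on the reactant side): +65.0 kcal/mol
(c) as written (ZnO(s) already on the product side): -83.8 kcal/mol
delta H = (-534.6) + (+65.0) + (-83.8) = -553.4 kcal/mol

delta H = -553.4 kcal/mol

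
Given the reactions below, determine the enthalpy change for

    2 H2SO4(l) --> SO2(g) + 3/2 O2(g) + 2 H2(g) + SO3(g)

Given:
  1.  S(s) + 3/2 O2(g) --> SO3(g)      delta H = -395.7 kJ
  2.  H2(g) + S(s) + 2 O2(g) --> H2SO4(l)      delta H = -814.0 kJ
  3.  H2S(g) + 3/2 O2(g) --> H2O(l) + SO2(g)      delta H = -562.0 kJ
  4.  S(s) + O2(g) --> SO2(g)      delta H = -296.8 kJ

eq. 1 as written (SO3(g) already on the product side): -395.7 kJ
eq. 2 reversed and × 2 (reverse to put H2SO4(l) on the reactant side; scale by 2 for the 2 H2SO4(l)): (-2)·(-814.0) = +1628.0 kJ
eq. 3: not needed (H2O(l) appears nowhere else).
eq. 4 as written: -296.8 kJ
Summing the manipulated equations, delta H = (1)·(-395.7) + (-2)·(-814.0) + (1)·(-296.8) = 935.5 kJ

delta H = 935.5 kJ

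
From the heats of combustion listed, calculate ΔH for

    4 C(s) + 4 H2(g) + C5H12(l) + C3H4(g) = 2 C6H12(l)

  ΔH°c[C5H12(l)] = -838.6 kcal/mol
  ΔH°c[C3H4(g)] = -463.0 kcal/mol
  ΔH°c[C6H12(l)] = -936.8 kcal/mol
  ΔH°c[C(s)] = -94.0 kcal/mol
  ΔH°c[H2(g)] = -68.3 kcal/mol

ΔH = -77.2 kcal/mol

Using ΔH = Σ nΔHc°(reactants) − Σ nΔHc°(products):
= [4·(-94.0) + 4·(-68.3) + 1·(-838.6) + 1·(-463.0)] − [2·(-936.8)]
= -77.2 kcal/mol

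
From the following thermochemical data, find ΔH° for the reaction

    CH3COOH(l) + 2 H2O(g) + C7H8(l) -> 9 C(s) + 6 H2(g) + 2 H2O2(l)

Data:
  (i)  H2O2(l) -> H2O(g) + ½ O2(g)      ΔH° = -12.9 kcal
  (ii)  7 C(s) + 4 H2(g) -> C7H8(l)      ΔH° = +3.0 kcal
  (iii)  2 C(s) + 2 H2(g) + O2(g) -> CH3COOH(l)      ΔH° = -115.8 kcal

ΔH° = 138.6 kcal

(i) reversed and × 2 (reverse to put H2O2(l) on the product side; ×2 to match 2 H2O2(l) in the target): (-2)·(-12.9) = +25.8 kcal
(ii) reversed (C7H8(l) must end up as a reactant): -3.0 kcal
(iii) reversed (reverse to put CH3COOH(l) on the reactant side): +115.8 kcal
ΔH° = (+25.8) + (-3.0) + (+115.8) = 138.6 kcal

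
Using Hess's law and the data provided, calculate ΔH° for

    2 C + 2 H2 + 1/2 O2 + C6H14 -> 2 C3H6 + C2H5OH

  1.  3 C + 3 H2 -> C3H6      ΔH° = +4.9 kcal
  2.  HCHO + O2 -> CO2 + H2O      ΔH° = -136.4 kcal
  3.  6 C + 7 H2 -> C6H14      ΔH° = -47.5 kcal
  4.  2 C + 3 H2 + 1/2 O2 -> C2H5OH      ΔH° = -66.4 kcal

ΔH° = -9.1 kcal

eq. 1 × 2 (scale by 2 for the 2 C3H6): (2)·(+4.9) = +9.8 kcal
eq. 2: not needed (HCHO appears nowhere else).
eq. 3 reversed (reverse to put C6H14 on the reactant side): +47.5 kcal
eq. 4 as written (C2H5OH already on the product side): -66.4 kcal
ΔH° = (2)·(+4.9) + (-1)·(-47.5) + (1)·(-66.4) = -9.1 kcal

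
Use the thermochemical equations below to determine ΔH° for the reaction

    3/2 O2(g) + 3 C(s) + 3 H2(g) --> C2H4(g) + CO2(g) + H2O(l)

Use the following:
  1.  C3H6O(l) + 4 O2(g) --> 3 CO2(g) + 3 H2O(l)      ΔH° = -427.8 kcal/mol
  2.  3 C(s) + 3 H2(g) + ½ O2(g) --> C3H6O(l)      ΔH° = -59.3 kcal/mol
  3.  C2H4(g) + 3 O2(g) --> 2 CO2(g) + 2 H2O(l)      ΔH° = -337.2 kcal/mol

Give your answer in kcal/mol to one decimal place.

eq. 1 as written: -427.8 kcal/mol
eq. 2 as written (C(s) already on the reactant side): -59.3 kcal/mol
eq. 3 reversed (reverse to put C2H4(g) on the product side): +337.2 kcal/mol
ΔH° = (-427.8) + (-59.3) + (+337.2) = -149.9 kcal/mol

ΔH° = -149.9 kcal/mol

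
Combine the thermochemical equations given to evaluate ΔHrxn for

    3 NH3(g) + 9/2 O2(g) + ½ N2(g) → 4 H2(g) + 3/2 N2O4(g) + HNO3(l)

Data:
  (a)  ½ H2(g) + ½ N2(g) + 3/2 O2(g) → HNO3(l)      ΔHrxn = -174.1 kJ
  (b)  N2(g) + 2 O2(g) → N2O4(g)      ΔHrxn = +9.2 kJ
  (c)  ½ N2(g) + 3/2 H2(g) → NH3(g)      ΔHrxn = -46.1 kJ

(a) as written (HNO3(l) already on the product side): -174.1 kJ
(b) × 3/2 (×3/2 to match 3/2 N2O4(g) in the target): (3/2)·(+9.2) = +13.8 kJ
(c) reversed and × 3 (reverse to put NH3(g) on the reactant side; scale by 3 for the 3 NH3(g)): (-3)·(-46.1) = +138.3 kJ
ΔHrxn = (1)·(-174.1) + (3/2)·(+9.2) + (-3)·(-46.1) = -22.0 kJ

ΔHrxn = -22.0 kJ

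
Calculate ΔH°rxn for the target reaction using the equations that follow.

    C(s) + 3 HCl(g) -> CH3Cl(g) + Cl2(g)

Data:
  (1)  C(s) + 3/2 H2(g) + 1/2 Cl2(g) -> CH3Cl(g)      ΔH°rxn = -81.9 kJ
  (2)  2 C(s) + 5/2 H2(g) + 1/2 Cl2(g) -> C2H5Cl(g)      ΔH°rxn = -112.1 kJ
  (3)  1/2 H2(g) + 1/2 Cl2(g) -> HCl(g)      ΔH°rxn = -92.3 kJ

ΔH°rxn = 195.0 kJ

(1) as written (CH3Cl(g) already on the product side): -81.9 kJ
(2): not needed (C2H5Cl(g) appears nowhere else).
(3) reversed and × 3 (HCl(g) must end up as a reactant; ×3 to match 3 HCl(g) in the target): (-3)·(-92.3) = +276.9 kJ
Combining the equations, ΔH°rxn = (-81.9) + (+276.9) = 195.0 kJ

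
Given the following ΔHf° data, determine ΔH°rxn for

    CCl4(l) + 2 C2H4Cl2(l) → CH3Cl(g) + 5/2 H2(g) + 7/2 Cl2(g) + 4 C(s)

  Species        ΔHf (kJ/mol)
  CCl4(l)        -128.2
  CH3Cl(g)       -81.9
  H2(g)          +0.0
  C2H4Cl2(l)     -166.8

ΔH°rxn = 379.9 kJ/mol

Products: 1·(-81.9) + 5/2·(+0.0) + 7/2·(+0.0) + 4·(+0.0) = -81.9
Reactants: 1·(-128.2) + 2·(-166.8) = -461.8
ΔH°rxn = (-81.9) − (-461.8) = 379.9 kJ/mol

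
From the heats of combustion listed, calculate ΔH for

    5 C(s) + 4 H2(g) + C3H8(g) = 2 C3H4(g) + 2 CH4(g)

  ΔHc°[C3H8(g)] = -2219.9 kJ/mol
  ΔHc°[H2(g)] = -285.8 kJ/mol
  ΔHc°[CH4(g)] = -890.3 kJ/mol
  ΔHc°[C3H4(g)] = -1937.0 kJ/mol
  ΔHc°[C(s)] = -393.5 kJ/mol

ΔH = 324.0 kJ/mol

Using ΔH = Σ nΔHc°(reactants) − Σ nΔHc°(products):
= [5·(-393.5) + 4·(-285.8) + 1·(-2219.9)] − [2·(-1937.0) + 2·(-890.3)]
= 324.0 kJ/mol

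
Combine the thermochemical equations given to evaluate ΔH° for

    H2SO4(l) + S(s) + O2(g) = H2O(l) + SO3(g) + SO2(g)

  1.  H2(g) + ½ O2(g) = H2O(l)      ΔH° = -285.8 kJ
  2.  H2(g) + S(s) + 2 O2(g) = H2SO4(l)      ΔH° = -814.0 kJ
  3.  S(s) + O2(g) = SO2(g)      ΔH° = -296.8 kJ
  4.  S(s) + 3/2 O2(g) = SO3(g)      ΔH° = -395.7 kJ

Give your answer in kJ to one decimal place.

eq. 1 as written: -285.8 kJ
eq. 2 reversed: +814.0 kJ
eq. 3 as written: -296.8 kJ
eq. 4 as written: -395.7 kJ
Since enthalpy is a state function, ΔH° = (1)·(-285.8) + (-1)·(-814.0) + (1)·(-296.8) + (1)·(-395.7) = -164.3 kJ

ΔH° = -164.3 kJ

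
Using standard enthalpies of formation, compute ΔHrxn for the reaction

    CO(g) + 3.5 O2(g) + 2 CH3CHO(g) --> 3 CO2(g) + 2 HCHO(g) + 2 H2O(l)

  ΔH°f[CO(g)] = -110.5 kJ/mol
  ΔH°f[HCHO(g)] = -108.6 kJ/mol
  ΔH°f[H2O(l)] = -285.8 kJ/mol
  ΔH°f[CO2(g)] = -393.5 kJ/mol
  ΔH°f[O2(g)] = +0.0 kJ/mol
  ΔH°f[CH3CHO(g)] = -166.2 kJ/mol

Products: 3·(-393.5) + 2·(-108.6) + 2·(-285.8) = -1969.3
Reactants: 1·(-110.5) + 7/2·(+0.0) + 2·(-166.2) = -442.9
ΔHrxn = (-1969.3) − (-442.9) = -1526.4 kJ/mol

ΔHrxn = -1526.4 kJ/mol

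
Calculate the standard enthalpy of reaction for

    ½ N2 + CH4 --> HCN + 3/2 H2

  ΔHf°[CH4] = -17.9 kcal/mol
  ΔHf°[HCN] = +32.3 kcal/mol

ΔH°rxn = Σ nΔHf°(products) − Σ nΔHf°(reactants).
Products: 1·(+32.3) + 3/2·(+0.0) = +32.3
Reactants: 1/2·(+0.0) + 1·(-17.9) = -17.9
ΔH_rxn = (+32.3) − (-17.9) = 50.2 kcal/mol

ΔH_rxn = 50.2 kcal/mol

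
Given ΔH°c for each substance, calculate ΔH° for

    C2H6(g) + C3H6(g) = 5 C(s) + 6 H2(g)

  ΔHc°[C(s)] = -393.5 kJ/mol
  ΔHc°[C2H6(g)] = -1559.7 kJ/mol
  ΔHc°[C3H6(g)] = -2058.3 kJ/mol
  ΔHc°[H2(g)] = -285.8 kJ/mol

Using ΔH = Σ nΔHc°(reactants) − Σ nΔHc°(products):
= [1·(-1559.7) + 1·(-2058.3)] − [5·(-393.5) + 6·(-285.8)]
= 64.3 kJ/mol

ΔH° = 64.3 kJ/mol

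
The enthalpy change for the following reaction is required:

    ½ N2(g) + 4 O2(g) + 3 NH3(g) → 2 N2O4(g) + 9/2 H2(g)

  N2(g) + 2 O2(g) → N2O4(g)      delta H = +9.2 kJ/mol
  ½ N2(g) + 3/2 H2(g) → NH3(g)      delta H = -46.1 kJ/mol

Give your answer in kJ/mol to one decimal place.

delta H = 156.7 kJ/mol

equation 1 × 2 (scale by 2 for the 2 N2O4(g)): (2)·(+9.2) = +18.4 kJ/mol
equation 2 reversed and × 3 (reverse to put NH3(g) on the reactant side; scale by 3 for the 3 NH3(g)): (-3)·(-46.1) = +138.3 kJ/mol
delta H = (+18.4) + (+138.3) = 156.7 kJ/mol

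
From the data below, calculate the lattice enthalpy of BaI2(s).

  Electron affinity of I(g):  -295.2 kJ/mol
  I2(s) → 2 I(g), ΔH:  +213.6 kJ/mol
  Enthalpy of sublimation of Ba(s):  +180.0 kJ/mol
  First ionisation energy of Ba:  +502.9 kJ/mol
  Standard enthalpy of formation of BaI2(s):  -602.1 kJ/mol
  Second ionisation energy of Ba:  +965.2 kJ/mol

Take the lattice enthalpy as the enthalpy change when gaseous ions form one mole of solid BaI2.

U = -1873.4 kJ/mol

ΔHf° = 1·ΔHsub + 1·(ΣIE) + 1·D(I2) + 2·EA + U
-602.1 = 1·(+180.0) + 1·(+1468.1) + 1·(+213.6) + 2·(-295.2) + U
U = -602.1 − (+1271.3) = -1873.4 kJ/mol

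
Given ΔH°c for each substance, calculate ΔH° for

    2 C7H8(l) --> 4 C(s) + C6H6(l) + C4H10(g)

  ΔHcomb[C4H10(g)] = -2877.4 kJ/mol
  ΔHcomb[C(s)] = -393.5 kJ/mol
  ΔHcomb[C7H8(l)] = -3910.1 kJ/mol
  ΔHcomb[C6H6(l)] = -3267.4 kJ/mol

With combustion enthalpies, reactants minus products:
= [2·(-3910.1)] − [4·(-393.5) + 1·(-3267.4) + 1·(-2877.4)]
= -101.4 kJ/mol

ΔH° = -101.4 kJ/mol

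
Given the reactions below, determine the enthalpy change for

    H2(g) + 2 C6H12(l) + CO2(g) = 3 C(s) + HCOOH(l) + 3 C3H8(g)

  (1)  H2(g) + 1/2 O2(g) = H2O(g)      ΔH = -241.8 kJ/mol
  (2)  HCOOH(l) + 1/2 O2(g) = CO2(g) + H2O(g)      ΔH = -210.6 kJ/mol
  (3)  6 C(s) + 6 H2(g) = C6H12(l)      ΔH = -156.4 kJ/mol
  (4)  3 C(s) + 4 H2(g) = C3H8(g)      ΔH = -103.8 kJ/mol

(1) as written: -241.8 kJ/mol
(2) reversed: +210.6 kJ/mol
(3) reversed and × 2: (-2)·(-156.4) = +312.8 kJ/mol
(4) × 3: (3)·(-103.8) = -311.4 kJ/mol
ΔH = (1)·(-241.8) + (-1)·(-210.6) + (-2)·(-156.4) + (3)·(-103.8) = -29.8 kJ/mol

ΔH = -29.8 kJ/mol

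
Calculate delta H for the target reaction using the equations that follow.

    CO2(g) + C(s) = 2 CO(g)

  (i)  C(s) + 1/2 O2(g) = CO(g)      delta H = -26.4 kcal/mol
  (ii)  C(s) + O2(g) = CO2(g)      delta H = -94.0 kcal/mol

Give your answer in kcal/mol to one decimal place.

delta H = 41.2 kcal/mol

(i) × 2: (2)·(-26.4) = -52.8 kcal/mol
(ii) reversed: +94.0 kcal/mol
Since enthalpy is a state function, delta H = (2)·(-26.4) + (-1)·(-94.0) = 41.2 kcal/mol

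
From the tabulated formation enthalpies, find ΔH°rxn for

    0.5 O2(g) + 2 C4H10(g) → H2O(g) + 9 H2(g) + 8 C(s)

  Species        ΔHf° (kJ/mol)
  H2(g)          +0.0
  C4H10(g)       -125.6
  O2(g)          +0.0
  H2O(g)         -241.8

ΔH°rxn = 9.4 kJ/mol

Products: 1·(-241.8) + 9·(+0.0) + 8·(+0.0) = -241.8
Reactants: 1/2·(+0.0) + 2·(-125.6) = -251.2
ΔH°rxn = (-241.8) − (-251.2) = 9.4 kJ/mol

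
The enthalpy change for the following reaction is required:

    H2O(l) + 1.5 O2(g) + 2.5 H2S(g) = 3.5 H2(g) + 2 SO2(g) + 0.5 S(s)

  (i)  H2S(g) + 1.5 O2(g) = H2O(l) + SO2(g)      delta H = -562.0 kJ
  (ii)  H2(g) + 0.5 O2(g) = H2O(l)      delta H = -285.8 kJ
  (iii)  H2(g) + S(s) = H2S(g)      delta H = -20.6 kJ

(i) × 2 (×2 to match 2 SO2(g) in the target): (2)·(-562.0) = -1124.0 kJ
(ii) reversed and × 3: (-3)·(-285.8) = +857.4 kJ
(iii) reversed and × 1/2 (reverse to put S(s) on the product side; ×1/2 to match 1/2 S(s) in the target): (-1/2)·(-20.6) = +10.3 kJ
By Hess's law, delta H = (2)·(-562.0) + (-3)·(-285.8) + (-1/2)·(-20.6) = -256.3 kJ

delta H = -256.3 kJ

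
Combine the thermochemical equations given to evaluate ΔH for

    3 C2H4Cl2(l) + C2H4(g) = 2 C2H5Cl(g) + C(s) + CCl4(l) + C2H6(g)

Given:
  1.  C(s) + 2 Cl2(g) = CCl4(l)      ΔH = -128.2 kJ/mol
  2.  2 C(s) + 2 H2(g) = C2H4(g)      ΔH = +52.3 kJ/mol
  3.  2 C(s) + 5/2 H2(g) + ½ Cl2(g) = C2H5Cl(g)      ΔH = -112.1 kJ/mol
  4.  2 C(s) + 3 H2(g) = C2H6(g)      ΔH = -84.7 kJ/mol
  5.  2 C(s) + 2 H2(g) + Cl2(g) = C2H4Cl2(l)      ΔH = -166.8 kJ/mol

eq. 1 as written (CCl4(l) already on the product side): -128.2 kJ/mol
eq. 2 reversed (reverse to put C2H4(g) on the reactant side): -52.3 kJ/mol
eq. 3 × 2 (×2 to match 2 C2H5Cl(g) in the target): (2)·(-112.1) = -224.2 kJ/mol
eq. 4 as written (C2H6(g) already on the product side): -84.7 kJ/mol
eq. 5 reversed and × 3 (reverse to put C2H4Cl2(l) on the reactant side; scale by 3 for the 3 C2H4Cl2(l)): (-3)·(-166.8) = +500.4 kJ/mol
By Hess's law, ΔH = (-128.2) + (-52.3) + (-224.2) + (-84.7) + (+500.4) = 11.0 kJ/mol

ΔH = 11.0 kJ/mol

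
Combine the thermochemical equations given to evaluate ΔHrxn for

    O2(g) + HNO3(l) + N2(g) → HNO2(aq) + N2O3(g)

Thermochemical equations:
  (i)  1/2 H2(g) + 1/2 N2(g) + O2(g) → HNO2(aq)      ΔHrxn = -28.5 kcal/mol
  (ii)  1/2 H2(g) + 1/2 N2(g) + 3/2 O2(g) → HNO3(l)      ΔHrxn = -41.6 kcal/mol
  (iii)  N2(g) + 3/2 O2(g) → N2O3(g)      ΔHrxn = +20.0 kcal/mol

ΔHrxn = 33.1 kcal/mol

(i) as written: -28.5 kcal/mol
(ii) reversed: +41.6 kcal/mol
(iii) as written: +20.0 kcal/mol
Summing the manipulated equations, ΔHrxn = (1)·(-28.5) + (-1)·(-41.6) + (1)·(+20.0) = 33.1 kcal/mol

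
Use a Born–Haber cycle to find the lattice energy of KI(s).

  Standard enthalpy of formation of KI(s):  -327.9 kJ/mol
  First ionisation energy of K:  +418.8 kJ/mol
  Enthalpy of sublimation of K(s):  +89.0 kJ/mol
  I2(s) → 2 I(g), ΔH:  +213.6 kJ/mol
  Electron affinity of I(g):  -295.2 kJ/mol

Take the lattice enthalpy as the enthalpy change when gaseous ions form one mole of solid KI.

U = -647.3 kJ/mol

ΔHf° = 1·ΔHsub + 1·(ΣIE) + 1/2·D(I2) + 1·EA + U
-327.9 = 1·(+89.0) + 1·(+418.8) + 1/2·(+213.6) + 1·(-295.2) + U
U = -327.9 − (+319.4) = -647.3 kJ/mol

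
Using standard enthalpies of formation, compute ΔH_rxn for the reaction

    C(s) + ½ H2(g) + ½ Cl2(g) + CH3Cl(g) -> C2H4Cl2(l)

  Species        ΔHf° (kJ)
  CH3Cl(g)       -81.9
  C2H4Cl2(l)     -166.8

ΔH_rxn = -84.9 kJ

ΔH°rxn = Σ nΔHf°(products) − Σ nΔHf°(reactants).
Products: 1·(-166.8) = -166.8
Reactants: 1·(+0.0) + 1/2·(+0.0) + 1/2·(+0.0) + 1·(-81.9) = -81.9
ΔH_rxn = (-166.8) − (-81.9) = -84.9 kJ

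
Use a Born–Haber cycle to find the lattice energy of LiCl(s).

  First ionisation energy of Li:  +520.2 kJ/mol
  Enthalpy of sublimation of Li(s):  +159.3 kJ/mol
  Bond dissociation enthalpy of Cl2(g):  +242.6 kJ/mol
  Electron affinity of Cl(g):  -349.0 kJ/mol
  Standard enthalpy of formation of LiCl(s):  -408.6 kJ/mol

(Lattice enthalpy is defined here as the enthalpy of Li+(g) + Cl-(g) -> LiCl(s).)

ΔHf° = 1·ΔHsub + 1·(ΣIE) + 1/2·D(Cl2) + 1·EA + U
-408.6 = 1·(+159.3) + 1·(+520.2) + 1/2·(+242.6) + 1·(-349.0) + U
U = -408.6 − (+451.8) = -860.4 kJ/mol

U = -860.4 kJ/mol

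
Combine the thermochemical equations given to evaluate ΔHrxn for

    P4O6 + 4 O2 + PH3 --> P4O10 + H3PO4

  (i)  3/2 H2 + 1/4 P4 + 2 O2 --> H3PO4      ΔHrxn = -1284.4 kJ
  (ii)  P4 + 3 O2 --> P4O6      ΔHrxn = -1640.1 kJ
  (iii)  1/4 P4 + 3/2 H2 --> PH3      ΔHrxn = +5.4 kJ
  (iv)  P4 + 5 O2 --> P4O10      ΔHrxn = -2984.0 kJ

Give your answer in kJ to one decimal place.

ΔHrxn = -2633.7 kJ

(i) as written: -1284.4 kJ
(ii) reversed: +1640.1 kJ
(iii) reversed: -5.4 kJ
(iv) as written: -2984.0 kJ
By Hess's law, ΔHrxn = (-1284.4) + (+1640.1) + (-5.4) + (-2984.0) = -2633.7 kJ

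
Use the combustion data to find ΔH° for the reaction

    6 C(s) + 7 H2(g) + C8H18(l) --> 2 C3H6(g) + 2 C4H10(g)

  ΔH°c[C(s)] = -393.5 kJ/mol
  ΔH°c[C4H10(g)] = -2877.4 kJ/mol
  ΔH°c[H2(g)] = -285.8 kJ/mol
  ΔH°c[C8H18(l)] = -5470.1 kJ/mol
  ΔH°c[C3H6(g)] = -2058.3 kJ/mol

With combustion enthalpies, reactants minus products:
= [6·(-393.5) + 7·(-285.8) + 1·(-5470.1)] − [2·(-2058.3) + 2·(-2877.4)]
= 39.7 kJ/mol

ΔH° = 39.7 kJ/mol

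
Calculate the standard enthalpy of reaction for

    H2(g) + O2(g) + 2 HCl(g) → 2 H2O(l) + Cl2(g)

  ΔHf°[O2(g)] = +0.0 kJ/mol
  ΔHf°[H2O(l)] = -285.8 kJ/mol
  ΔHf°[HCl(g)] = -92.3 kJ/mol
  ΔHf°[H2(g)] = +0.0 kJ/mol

Products: 2·(-285.8) + 1·(+0.0) = -571.6
Reactants: 1·(+0.0) + 1·(+0.0) + 2·(-92.3) = -184.6
ΔH° = (-571.6) − (-184.6) = -387.0 kJ/mol

ΔH° = -387.0 kJ/mol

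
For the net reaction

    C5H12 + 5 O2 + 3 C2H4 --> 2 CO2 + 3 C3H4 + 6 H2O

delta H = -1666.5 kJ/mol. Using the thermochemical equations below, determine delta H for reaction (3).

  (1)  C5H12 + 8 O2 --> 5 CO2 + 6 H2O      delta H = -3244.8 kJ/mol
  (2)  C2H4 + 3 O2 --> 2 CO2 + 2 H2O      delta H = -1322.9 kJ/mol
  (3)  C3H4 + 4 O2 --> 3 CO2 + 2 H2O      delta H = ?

(1) as written: -3244.8 kJ/mol
(2) × 3: (3)·(-1322.9) = -3968.7 kJ/mol
(3) reversed and × 3: contributes −3·x
-1666.5 = (-3244.8) + (-3968.7) − 3·x
x = (-1666.5 − (-7213.5)) / (-3) = -1849.0 kJ/mol

delta H = -1849.0 kJ/mol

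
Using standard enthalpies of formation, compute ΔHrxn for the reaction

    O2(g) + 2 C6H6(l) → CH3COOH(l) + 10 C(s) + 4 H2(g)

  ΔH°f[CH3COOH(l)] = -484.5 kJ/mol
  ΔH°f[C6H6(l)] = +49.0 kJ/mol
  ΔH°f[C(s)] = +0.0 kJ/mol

ΔH°rxn = Σ nΔHf°(products) − Σ nΔHf°(reactants).
Products: 1·(-484.5) + 10·(+0.0) + 4·(+0.0) = -484.5
Reactants: 1·(+0.0) + 2·(+49.0) = +98.0
ΔHrxn = (-484.5) − (+98.0) = -582.5 kJ/mol

ΔHrxn = -582.5 kJ/mol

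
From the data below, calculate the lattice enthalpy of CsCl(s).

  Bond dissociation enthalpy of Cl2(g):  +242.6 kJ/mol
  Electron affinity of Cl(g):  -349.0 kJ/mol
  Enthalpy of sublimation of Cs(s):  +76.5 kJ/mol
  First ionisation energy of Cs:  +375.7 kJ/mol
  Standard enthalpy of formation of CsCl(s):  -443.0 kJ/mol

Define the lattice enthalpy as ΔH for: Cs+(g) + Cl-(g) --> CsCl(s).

ΔHf° = 1·ΔHsub + 1·(ΣIE) + 1/2·D(Cl2) + 1·EA + U
-443.0 = 1·(+76.5) + 1·(+375.7) + 1/2·(+242.6) + 1·(-349.0) + U
U = -443.0 − (+224.5) = -667.5 kJ/mol

U = -667.5 kJ/mol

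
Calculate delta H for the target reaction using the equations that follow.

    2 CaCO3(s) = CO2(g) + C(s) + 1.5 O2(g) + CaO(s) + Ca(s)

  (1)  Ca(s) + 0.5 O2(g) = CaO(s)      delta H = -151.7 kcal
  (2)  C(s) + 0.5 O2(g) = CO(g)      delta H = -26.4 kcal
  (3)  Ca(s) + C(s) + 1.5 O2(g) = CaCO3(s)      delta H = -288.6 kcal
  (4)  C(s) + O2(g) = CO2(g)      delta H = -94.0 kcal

delta H = 331.5 kcal

(1) as written (CaO(s) already on the product side): -151.7 kcal
(2): not needed (CO(g) appears nowhere else).
(3) reversed and × 2 (reverse to put CaCO3(s) on the reactant side; scale by 2 for the 2 CaCO3(s)): (-2)·(-288.6) = +577.2 kcal
(4) as written (CO2(g) already on the product side): -94.0 kcal
Summing the manipulated equations, delta H = (1)·(-151.7) + (-2)·(-288.6) + (1)·(-94.0) = 331.5 kcal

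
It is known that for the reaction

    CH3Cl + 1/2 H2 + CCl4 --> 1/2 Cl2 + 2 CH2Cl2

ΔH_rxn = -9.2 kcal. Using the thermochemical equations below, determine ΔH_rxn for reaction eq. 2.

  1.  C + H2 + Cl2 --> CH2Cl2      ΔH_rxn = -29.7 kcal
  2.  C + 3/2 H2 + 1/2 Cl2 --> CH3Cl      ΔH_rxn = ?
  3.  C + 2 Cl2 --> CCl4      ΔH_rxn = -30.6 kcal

ΔH_rxn = -19.6 kcal

eq. 1 × 2: (2)·(-29.7) = -59.4 kcal
eq. 2 reversed: contributes −x
eq. 3 reversed: +30.6 kcal
-9.2 = (-59.4) + (+30.6) − x
x = (-9.2 − (-28.8)) / (-1) = -19.6 kcal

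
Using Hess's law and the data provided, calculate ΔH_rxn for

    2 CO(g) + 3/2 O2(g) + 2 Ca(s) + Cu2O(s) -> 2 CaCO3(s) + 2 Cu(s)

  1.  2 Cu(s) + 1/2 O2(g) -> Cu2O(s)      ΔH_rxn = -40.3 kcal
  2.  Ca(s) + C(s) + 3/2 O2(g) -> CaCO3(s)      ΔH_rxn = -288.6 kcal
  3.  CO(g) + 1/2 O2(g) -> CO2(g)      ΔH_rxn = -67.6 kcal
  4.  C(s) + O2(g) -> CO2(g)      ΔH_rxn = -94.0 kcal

eq. 1 reversed: +40.3 kcal
eq. 2 × 2: (2)·(-288.6) = -577.2 kcal
eq. 3 × 2: (2)·(-67.6) = -135.2 kcal
eq. 4 reversed and × 2: (-2)·(-94.0) = +188.0 kcal
Combining the equations, ΔH_rxn = (+40.3) + (-577.2) + (-135.2) + (+188.0) = -484.1 kcal

ΔH_rxn = -484.1 kcal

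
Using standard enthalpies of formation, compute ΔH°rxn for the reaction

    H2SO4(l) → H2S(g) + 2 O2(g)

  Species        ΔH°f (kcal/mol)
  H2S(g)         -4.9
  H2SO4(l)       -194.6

ΔH°rxn = 189.7 kcal/mol

ΔH°rxn = Σ nΔHf°(products) − Σ nΔHf°(reactants).
Products: 1·(-4.9) + 2·(+0.0) = -4.9
Reactants: 1·(-194.6) = -194.6
ΔH°rxn = (-4.9) − (-194.6) = 189.7 kcal/mol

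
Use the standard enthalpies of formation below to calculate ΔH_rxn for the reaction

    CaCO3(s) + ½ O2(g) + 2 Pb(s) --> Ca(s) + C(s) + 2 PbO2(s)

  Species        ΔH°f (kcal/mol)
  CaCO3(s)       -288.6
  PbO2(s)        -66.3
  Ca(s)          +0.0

ΔH_rxn = 156.0 kcal/mol

Products: 1·(+0.0) + 1·(+0.0) + 2·(-66.3) = -132.6
Reactants: 1·(-288.6) + 1/2·(+0.0) + 2·(+0.0) = -288.6
ΔH_rxn = (-132.6) − (-288.6) = 156.0 kcal/mol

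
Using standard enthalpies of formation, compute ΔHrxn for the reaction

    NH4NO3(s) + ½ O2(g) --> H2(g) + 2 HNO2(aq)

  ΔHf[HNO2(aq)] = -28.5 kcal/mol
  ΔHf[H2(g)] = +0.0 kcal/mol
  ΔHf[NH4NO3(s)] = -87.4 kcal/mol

ΔHrxn = 30.4 kcal/mol

Products: 1·(+0.0) + 2·(-28.5) = -57.0
Reactants: 1·(-87.4) + 1/2·(+0.0) = -87.4
ΔHrxn = (-57.0) − (-87.4) = 30.4 kcal/mol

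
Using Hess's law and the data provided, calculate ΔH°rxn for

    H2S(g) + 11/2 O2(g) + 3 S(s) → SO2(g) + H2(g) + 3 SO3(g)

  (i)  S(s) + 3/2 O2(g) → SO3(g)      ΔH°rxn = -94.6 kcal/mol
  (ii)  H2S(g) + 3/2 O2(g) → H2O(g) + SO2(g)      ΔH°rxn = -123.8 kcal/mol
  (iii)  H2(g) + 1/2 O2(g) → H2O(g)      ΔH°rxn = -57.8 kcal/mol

ΔH°rxn = -349.8 kcal/mol

(i) × 3 (×3 to match 3 SO3(g) in the target): (3)·(-94.6) = -283.8 kcal/mol
(ii) as written (H2S(g) already on the reactant side): -123.8 kcal/mol
(iii) reversed (H2(g) must end up as a product): +57.8 kcal/mol
ΔH°rxn = (-283.8) + (-123.8) + (+57.8) = -349.8 kcal/mol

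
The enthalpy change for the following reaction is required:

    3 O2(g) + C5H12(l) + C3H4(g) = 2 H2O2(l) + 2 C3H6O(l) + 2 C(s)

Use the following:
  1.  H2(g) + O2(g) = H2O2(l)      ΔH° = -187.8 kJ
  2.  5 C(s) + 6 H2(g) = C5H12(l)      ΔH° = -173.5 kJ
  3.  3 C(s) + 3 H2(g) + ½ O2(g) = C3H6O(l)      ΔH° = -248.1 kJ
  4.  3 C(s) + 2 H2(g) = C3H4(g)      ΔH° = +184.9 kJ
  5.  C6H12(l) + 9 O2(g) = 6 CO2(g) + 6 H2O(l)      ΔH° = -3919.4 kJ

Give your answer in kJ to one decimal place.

ΔH° = -883.2 kJ

eq. 1 × 2: (2)·(-187.8) = -375.6 kJ
eq. 2 reversed: +173.5 kJ
eq. 3 × 2: (2)·(-248.1) = -496.2 kJ
eq. 4 reversed: -184.9 kJ
eq. 5: not needed.
ΔH° = (2)·(-187.8) + (-1)·(-173.5) + (2)·(-248.1) + (-1)·(+184.9) = -883.2 kJ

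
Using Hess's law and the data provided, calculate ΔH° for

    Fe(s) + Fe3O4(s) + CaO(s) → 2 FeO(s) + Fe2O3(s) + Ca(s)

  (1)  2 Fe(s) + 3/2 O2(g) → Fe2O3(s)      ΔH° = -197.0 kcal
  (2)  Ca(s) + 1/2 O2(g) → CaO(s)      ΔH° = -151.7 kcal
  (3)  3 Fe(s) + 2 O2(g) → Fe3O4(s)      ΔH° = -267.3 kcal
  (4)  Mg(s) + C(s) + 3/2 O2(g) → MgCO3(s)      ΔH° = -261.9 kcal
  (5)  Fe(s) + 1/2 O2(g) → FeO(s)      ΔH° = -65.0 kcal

ΔH° = 92.0 kcal

(1) as written (Fe2O3(s) already on the product side): -197.0 kcal
(2) reversed (CaO(s) must end up as a reactant): +151.7 kcal
(3) reversed (reverse to put Fe3O4(s) on the reactant side): +267.3 kcal
(4): not needed (MgCO3(s) appears nowhere else).
(5) × 2 (scale by 2 for the 2 FeO(s)): (2)·(-65.0) = -130.0 kcal
By Hess's law, ΔH° = (-197.0) + (+151.7) + (+267.3) + (-130.0) = 92.0 kcal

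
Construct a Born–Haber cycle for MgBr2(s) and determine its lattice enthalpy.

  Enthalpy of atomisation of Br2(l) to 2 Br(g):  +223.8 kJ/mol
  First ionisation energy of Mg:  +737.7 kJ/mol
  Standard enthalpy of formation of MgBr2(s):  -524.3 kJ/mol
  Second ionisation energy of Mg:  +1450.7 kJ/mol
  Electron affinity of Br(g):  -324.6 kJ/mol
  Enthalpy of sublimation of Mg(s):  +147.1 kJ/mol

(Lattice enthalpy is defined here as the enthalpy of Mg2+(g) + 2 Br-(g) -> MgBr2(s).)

ΔHf° = 1·ΔHsub + 1·(ΣIE) + 1·D(Br2) + 2·EA + U
-524.3 = 1·(+147.1) + 1·(+2188.4) + 1·(+223.8) + 2·(-324.6) + U
U = -524.3 − (+1910.1) = -2434.4 kJ/mol

U = -2434.4 kJ/mol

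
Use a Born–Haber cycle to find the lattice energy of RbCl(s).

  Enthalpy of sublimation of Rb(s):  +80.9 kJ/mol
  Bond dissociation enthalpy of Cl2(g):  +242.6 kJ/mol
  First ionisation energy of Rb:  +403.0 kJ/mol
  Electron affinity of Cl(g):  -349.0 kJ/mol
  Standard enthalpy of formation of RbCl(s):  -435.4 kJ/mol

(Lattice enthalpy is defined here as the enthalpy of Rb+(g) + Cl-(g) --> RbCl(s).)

U = -691.6 kJ/mol

ΔHf° = 1·ΔHsub + 1·(ΣIE) + 1/2·D(Cl2) + 1·EA + U
-435.4 = 1·(+80.9) + 1·(+403.0) + 1/2·(+242.6) + 1·(-349.0) + U
U = -435.4 − (+256.2) = -691.6 kJ/mol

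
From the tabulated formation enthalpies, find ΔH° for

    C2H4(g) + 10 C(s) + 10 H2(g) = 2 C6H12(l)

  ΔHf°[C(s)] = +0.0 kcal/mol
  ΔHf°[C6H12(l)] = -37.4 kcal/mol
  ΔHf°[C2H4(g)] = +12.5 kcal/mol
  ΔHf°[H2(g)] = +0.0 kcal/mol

Products: 2·(-37.4) = -74.8
Reactants: 1·(+12.5) + 10·(+0.0) + 10·(+0.0) = +12.5
ΔH° = (-74.8) − (+12.5) = -87.3 kcal/mol

ΔH° = -87.3 kcal/mol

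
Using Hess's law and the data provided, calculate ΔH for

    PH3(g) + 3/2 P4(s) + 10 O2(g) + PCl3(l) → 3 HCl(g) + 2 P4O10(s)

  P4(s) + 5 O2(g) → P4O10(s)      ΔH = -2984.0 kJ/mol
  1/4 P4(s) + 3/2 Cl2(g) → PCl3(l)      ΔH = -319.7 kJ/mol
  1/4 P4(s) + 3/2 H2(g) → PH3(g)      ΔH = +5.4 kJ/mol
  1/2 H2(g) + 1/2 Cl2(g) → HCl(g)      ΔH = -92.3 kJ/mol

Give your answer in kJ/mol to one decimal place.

equation 1 × 2: (2)·(-2984.0) = -5968.0 kJ/mol
equation 2 reversed: +319.7 kJ/mol
equation 3 reversed: -5.4 kJ/mol
equation 4 × 3: (3)·(-92.3) = -276.9 kJ/mol
By Hess's law, ΔH = (-5968.0) + (+319.7) + (-5.4) + (-276.9) = -5930.6 kJ/mol

ΔH = -5930.6 kJ/mol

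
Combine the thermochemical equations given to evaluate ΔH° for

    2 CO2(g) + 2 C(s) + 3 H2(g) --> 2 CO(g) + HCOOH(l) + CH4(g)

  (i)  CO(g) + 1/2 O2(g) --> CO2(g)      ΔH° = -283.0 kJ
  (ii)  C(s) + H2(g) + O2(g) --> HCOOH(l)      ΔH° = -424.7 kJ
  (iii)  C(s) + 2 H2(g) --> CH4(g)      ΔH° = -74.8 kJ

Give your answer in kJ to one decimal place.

ΔH° = 66.5 kJ

(i) reversed and × 2: (-2)·(-283.0) = +566.0 kJ
(ii) as written: -424.7 kJ
(iii) as written: -74.8 kJ
Summing the manipulated equations, ΔH° = (+566.0) + (-424.7) + (-74.8) = 66.5 kJ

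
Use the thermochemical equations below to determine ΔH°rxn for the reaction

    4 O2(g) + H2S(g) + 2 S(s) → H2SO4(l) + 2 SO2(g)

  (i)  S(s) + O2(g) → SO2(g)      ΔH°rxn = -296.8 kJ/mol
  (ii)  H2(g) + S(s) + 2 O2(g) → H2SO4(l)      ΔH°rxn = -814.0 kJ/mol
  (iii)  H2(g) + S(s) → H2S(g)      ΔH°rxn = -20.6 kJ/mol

ΔH°rxn = -1387.0 kJ/mol

(i) × 2: (2)·(-296.8) = -593.6 kJ/mol
(ii) as written: -814.0 kJ/mol
(iii) reversed: +20.6 kJ/mol
Since enthalpy is a state function, ΔH°rxn = (-593.6) + (-814.0) + (+20.6) = -1387.0 kJ/mol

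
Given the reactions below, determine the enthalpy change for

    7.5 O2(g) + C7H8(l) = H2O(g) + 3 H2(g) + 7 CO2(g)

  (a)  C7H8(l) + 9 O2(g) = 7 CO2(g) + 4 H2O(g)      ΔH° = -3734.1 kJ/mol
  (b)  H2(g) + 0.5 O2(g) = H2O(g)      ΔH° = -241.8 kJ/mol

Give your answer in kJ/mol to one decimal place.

ΔH° = -3008.7 kJ/mol

(a) as written: -3734.1 kJ/mol
(b) reversed and × 3: (-3)·(-241.8) = +725.4 kJ/mol
ΔH° = (1)·(-3734.1) + (-3)·(-241.8) = -3008.7 kJ/mol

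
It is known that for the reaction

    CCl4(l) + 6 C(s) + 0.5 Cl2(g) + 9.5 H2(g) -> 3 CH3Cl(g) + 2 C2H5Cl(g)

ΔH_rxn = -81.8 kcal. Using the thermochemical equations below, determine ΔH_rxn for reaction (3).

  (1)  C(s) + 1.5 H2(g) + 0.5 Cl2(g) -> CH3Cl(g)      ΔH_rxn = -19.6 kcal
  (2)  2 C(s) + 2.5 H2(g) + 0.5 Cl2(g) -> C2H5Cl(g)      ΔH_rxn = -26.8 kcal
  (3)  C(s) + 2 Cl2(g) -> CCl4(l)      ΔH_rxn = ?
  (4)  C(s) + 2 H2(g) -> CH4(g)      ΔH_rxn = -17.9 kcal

(1) × 3 (scale by 3 for the 3 CH3Cl(g)): (3)·(-19.6) = -58.8 kcal
(2) × 2 (scale by 2 for the 2 C2H5Cl(g)): (2)·(-26.8) = -53.6 kcal
(3) reversed (CCl4(l) must end up as a reactant): contributes −x
(4): not needed (CH4(g) appears nowhere else).
-81.8 = (-58.8) + (-53.6) − x
x = (-81.8 − (-112.4)) / (-1) = -30.6 kcal

ΔH_rxn = -30.6 kcal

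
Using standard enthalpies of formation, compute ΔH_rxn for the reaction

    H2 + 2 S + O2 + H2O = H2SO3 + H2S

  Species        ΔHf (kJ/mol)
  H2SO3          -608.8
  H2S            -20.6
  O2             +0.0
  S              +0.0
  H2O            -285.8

ΔH°rxn = Σ nΔHf°(products) − Σ nΔHf°(reactants).
Products: 1·(-608.8) + 1·(-20.6) = -629.4
Reactants: 1·(+0.0) + 2·(+0.0) + 1·(+0.0) + 1·(-285.8) = -285.8
ΔH_rxn = (-629.4) − (-285.8) = -343.6 kJ/mol

ΔH_rxn = -343.6 kJ/mol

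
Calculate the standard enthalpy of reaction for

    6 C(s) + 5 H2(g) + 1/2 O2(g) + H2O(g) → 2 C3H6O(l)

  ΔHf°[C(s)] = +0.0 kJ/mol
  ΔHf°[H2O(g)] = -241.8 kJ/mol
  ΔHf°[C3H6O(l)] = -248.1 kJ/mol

Products: 2·(-248.1) = -496.2
Reactants: 6·(+0.0) + 5·(+0.0) + 1/2·(+0.0) + 1·(-241.8) = -241.8
ΔH° = (-496.2) − (-241.8) = -254.4 kJ/mol

ΔH° = -254.4 kJ/mol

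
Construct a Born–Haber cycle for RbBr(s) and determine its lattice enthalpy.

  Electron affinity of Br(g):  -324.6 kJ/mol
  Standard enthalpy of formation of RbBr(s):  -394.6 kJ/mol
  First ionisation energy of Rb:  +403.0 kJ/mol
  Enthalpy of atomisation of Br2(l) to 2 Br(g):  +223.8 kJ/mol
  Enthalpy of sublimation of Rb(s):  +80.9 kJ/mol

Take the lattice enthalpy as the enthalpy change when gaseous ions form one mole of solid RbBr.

U = -665.8 kJ/mol

ΔHf° = 1·ΔHsub + 1·(ΣIE) + 1/2·D(Br2) + 1·EA + U
-394.6 = 1·(+80.9) + 1·(+403.0) + 1/2·(+223.8) + 1·(-324.6) + U
U = -394.6 − (+271.2) = -665.8 kJ/mol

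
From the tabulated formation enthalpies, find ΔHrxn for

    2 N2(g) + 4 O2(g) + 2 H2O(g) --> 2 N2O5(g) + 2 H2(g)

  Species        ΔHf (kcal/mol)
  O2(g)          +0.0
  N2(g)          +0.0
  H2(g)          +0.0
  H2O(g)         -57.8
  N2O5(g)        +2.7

ΔHrxn = 121.0 kcal/mol

Products: 2·(+2.7) + 2·(+0.0) = +5.4
Reactants: 2·(+0.0) + 4·(+0.0) + 2·(-57.8) = -115.6
ΔHrxn = (+5.4) − (-115.6) = 121.0 kcal/mol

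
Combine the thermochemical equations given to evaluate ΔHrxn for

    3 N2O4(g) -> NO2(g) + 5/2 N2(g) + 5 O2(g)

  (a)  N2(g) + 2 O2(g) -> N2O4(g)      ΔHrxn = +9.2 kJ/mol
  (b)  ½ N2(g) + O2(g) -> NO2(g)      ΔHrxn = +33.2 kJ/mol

(a) reversed and × 3: (-3)·(+9.2) = -27.6 kJ/mol
(b) as written: +33.2 kJ/mol
Since enthalpy is a state function, ΔHrxn = (-27.6) + (+33.2) = 5.6 kJ/mol

ΔHrxn = 5.6 kJ/mol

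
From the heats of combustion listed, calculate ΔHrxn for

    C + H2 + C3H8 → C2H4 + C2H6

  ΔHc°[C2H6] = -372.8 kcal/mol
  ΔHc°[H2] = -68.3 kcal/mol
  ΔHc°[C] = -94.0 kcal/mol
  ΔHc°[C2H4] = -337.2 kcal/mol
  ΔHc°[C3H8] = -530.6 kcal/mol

Using ΔH = Σ nΔHc°(reactants) − Σ nΔHc°(products):
= [1·(-94.0) + 1·(-68.3) + 1·(-530.6)] − [1·(-337.2) + 1·(-372.8)]
= 17.1 kcal/mol

ΔHrxn = 17.1 kcal/mol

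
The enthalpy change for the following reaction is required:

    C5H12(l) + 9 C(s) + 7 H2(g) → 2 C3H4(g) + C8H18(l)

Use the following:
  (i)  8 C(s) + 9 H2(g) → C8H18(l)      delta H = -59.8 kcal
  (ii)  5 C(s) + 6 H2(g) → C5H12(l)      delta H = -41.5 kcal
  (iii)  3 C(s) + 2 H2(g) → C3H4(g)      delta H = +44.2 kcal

(i) as written (C8H18(l) already on the product side): -59.8 kcal
(ii) reversed (C5H12(l) must end up as a reactant): +41.5 kcal
(iii) × 2 (×2 to match 2 C3H4(g) in the target): (2)·(+44.2) = +88.4 kcal
delta H = (1)·(-59.8) + (-1)·(-41.5) + (2)·(+44.2) = 70.1 kcal

delta H = 70.1 kcal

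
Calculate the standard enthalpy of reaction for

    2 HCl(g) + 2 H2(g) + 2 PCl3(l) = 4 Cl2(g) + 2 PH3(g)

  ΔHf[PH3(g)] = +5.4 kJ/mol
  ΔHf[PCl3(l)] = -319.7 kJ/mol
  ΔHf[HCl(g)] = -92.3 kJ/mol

Products: 4·(+0.0) + 2·(+5.4) = +10.8
Reactants: 2·(-92.3) + 2·(+0.0) + 2·(-319.7) = -824.0
ΔH°rxn = (+10.8) − (-824.0) = 834.8 kJ/mol

ΔH°rxn = 834.8 kJ/mol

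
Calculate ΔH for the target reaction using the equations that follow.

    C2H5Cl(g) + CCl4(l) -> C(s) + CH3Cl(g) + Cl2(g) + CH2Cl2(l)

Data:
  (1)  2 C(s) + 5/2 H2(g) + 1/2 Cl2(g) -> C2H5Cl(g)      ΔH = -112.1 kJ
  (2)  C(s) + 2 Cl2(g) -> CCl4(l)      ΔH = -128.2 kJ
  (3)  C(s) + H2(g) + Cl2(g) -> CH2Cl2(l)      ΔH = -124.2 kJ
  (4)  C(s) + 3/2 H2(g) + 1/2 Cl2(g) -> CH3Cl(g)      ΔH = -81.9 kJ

(1) reversed: +112.1 kJ
(2) reversed: +128.2 kJ
(3) as written: -124.2 kJ
(4) as written: -81.9 kJ
ΔH = (-1)·(-112.1) + (-1)·(-128.2) + (1)·(-124.2) + (1)·(-81.9) = 34.2 kJ

ΔH = 34.2 kJ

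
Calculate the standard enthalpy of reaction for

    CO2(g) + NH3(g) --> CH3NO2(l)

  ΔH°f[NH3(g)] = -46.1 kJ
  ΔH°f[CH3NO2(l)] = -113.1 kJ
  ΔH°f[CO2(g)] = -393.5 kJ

ΔH° = 326.5 kJ

ΔH°rxn = Σ nΔHf°(products) − Σ nΔHf°(reactants).
Products: 1·(-113.1) = -113.1
Reactants: 1·(-393.5) + 1·(-46.1) = -439.6
ΔH° = (-113.1) − (-439.6) = 326.5 kJ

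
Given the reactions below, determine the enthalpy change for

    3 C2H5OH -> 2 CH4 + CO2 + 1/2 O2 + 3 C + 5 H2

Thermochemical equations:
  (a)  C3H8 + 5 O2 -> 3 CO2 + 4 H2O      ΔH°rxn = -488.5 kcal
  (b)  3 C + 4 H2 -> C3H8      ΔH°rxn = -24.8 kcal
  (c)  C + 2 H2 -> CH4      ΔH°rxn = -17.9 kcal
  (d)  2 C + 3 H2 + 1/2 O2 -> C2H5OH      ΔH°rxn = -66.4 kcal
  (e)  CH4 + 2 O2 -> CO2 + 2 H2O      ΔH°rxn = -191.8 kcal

(a) as written: -488.5 kcal
(b) as written: -24.8 kcal
(c): not needed.
(d) reversed and × 3: (-3)·(-66.4) = +199.2 kcal
(e) reversed and × 2: (-2)·(-191.8) = +383.6 kcal
Summing the manipulated equations, ΔH°rxn = (1)·(-488.5) + (1)·(-24.8) + (-3)·(-66.4) + (-2)·(-191.8) = 69.5 kcal

ΔH°rxn = 69.5 kcal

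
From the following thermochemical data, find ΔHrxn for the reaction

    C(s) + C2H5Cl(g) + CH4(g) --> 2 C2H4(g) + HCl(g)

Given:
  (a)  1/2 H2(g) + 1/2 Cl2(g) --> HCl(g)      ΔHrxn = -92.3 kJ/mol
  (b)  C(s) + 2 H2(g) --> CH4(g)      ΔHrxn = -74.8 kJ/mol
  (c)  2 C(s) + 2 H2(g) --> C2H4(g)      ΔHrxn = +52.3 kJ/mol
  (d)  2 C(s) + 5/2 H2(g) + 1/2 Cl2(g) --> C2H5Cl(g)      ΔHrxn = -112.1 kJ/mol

(a) as written: -92.3 kJ/mol
(b) reversed: +74.8 kJ/mol
(c) × 2: (2)·(+52.3) = +104.6 kJ/mol
(d) reversed: +112.1 kJ/mol
ΔHrxn = (1)·(-92.3) + (-1)·(-74.8) + (2)·(+52.3) + (-1)·(-112.1) = 199.2 kJ/mol

ΔHrxn = 199.2 kJ/mol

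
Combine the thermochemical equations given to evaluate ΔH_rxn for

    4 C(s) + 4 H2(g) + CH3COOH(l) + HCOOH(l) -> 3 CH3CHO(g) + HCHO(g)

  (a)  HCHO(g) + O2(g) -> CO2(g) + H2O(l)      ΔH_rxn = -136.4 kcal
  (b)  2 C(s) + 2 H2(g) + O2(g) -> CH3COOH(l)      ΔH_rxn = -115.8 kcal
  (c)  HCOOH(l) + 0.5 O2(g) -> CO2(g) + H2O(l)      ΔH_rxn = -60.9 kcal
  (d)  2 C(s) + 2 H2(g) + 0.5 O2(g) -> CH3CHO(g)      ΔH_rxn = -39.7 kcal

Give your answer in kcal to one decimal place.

ΔH_rxn = 72.2 kcal

(a) reversed: +136.4 kcal
(b) reversed: +115.8 kcal
(c) as written: -60.9 kcal
(d) × 3: (3)·(-39.7) = -119.1 kcal
Summing the manipulated equations, ΔH_rxn = (-1)·(-136.4) + (-1)·(-115.8) + (1)·(-60.9) + (3)·(-39.7) = 72.2 kcal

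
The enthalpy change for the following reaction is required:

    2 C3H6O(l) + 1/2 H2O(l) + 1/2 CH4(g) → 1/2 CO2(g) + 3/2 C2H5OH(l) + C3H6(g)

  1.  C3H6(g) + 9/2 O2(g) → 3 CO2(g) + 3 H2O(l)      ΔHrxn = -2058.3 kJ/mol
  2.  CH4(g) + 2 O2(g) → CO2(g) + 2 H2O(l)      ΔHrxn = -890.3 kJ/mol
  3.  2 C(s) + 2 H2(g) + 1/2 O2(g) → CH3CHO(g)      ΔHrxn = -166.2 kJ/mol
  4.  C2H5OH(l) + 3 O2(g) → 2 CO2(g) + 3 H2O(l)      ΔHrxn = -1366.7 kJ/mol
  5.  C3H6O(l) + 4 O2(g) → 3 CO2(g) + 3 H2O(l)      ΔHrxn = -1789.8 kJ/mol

eq. 1 reversed: +2058.3 kJ/mol
eq. 2 × 1/2: (1/2)·(-890.3) = -445.15 kJ/mol
eq. 3: not needed.
eq. 4 reversed and × 3/2: (-3/2)·(-1366.7) = +2050.05 kJ/mol
eq. 5 × 2: (2)·(-1789.8) = -3579.6 kJ/mol
ΔHrxn = (-1)·(-2058.3) + (1/2)·(-890.3) + (-3/2)·(-1366.7) + (2)·(-1789.8) = 83.6 kJ/mol

ΔHrxn = 83.6 kJ/mol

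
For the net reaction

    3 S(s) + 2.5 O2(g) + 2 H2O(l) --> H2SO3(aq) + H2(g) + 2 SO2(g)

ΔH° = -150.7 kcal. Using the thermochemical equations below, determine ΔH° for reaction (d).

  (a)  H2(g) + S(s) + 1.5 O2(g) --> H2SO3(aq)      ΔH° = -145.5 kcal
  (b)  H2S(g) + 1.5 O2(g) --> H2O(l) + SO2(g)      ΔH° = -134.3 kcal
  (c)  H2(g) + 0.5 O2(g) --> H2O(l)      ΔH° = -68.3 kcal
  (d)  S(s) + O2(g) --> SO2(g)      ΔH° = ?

ΔH° = -70.9 kcal

(a) as written: -145.5 kcal
(b): not needed.
(c) reversed and × 2: (-2)·(-68.3) = +136.6 kcal
(d) × 2: contributes 2·x
-150.7 = (-145.5) + (+136.6) + 2·x
x = (-150.7 − (-8.9)) / (2) = -70.9 kcal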